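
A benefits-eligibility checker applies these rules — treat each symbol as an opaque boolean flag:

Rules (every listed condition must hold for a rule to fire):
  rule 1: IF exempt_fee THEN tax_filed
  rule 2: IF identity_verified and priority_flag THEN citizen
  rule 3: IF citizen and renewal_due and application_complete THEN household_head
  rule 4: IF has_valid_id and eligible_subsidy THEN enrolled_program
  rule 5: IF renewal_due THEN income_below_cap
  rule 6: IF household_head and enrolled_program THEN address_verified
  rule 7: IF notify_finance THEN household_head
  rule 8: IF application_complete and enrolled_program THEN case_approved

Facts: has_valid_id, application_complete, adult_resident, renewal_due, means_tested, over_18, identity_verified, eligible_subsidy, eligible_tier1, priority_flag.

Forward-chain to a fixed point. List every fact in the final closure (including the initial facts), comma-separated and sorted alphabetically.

Round 1: rule 2 [IF identity_verified and priority_flag THEN citizen]; rule 4 [IF has_valid_id and eligible_subsidy THEN enrolled_program]; rule 5 [IF renewal_due THEN income_below_cap]. New: citizen, enrolled_program, income_below_cap.
Round 2: rule 3 [IF citizen and renewal_due and application_complete THEN household_head]; rule 8 [IF application_complete and enrolled_program THEN case_approved]. New: household_head, case_approved.
Round 3: rule 6 [IF household_head and enrolled_program THEN address_verified]. New: address_verified.

address_verified, adult_resident, application_complete, case_approved, citizen, eligible_subsidy, eligible_tier1, enrolled_program, has_valid_id, household_head, identity_verified, income_below_cap, means_tested, over_18, priority_flag, renewal_due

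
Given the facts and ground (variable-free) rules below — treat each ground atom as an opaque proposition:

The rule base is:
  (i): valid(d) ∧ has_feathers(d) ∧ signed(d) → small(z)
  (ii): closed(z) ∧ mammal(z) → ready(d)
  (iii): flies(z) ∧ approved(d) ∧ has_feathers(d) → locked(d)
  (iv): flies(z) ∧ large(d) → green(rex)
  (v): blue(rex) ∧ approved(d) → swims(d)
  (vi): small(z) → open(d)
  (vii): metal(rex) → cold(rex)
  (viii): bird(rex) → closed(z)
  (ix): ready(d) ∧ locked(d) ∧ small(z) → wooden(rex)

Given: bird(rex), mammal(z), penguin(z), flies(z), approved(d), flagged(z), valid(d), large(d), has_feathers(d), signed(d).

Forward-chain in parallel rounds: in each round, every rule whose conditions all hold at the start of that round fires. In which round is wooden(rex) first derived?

3

Round 1: (i) [valid(d) ∧ has_feathers(d) ∧ signed(d) → small(z)]; (iii) [flies(z) ∧ approved(d) ∧ has_feathers(d) → locked(d)]; (iv) [flies(z) ∧ large(d) → green(rex)]; (viii) [bird(rex) → closed(z)]. Adds small(z), locked(d), green(rex), closed(z).
Round 2: (ii) [closed(z) ∧ mammal(z) → ready(d)]; (vi) [small(z) → open(d)]. Adds ready(d), open(d).
Round 3: (ix) [ready(d) ∧ locked(d) ∧ small(z) → wooden(rex)]. Adds wooden(rex).
wooden(rex) first appears in round 3.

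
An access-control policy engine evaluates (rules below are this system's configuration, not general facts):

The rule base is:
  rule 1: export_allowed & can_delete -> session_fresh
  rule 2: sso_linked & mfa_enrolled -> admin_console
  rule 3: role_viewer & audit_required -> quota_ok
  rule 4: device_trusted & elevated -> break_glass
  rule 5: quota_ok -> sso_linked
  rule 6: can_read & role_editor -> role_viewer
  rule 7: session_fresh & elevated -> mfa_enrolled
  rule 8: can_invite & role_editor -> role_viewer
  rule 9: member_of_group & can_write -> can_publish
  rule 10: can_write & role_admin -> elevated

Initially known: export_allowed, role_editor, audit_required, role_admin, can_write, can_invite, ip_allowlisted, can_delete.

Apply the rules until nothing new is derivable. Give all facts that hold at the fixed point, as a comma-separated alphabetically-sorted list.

admin_console, audit_required, can_delete, can_invite, can_write, elevated, export_allowed, ip_allowlisted, mfa_enrolled, quota_ok, role_admin, role_editor, role_viewer, session_fresh, sso_linked

[1] rule 1 [export_allowed & can_delete -> session_fresh]; rule 8 [can_invite & role_editor -> role_viewer]; rule 10 [can_write & role_admin -> elevated]. ⇒ new: session_fresh, role_viewer, elevated.
[2] rule 3 [role_viewer & audit_required -> quota_ok]; rule 7 [session_fresh & elevated -> mfa_enrolled]. ⇒ new: quota_ok, mfa_enrolled.
[3] rule 5 [quota_ok -> sso_linked]. ⇒ new: sso_linked.
[4] rule 2 [sso_linked & mfa_enrolled -> admin_console]. ⇒ new: admin_console.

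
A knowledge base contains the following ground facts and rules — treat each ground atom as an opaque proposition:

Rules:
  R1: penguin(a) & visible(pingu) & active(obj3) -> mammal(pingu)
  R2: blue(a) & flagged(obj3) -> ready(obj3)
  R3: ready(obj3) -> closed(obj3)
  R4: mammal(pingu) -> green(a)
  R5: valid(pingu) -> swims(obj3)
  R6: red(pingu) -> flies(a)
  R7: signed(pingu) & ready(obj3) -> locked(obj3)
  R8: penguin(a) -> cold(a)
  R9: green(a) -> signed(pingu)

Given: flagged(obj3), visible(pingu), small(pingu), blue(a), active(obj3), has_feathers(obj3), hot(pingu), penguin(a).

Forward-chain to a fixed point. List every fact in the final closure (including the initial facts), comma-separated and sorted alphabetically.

Round 1: R1 [penguin(a) & visible(pingu) & active(obj3) -> mammal(pingu)]; R2 [blue(a) & flagged(obj3) -> ready(obj3)]; R8 [penguin(a) -> cold(a)]. Adds mammal(pingu), ready(obj3), cold(a).
Round 2: R3 [ready(obj3) -> closed(obj3)]; R4 [mammal(pingu) -> green(a)]. Adds closed(obj3), green(a).
Round 3: R9 [green(a) -> signed(pingu)]. Adds signed(pingu).
Round 4: R7 [signed(pingu) & ready(obj3) -> locked(obj3)]. Adds locked(obj3).

active(obj3), blue(a), closed(obj3), cold(a), flagged(obj3), green(a), has_feathers(obj3), hot(pingu), locked(obj3), mammal(pingu), penguin(a), ready(obj3), signed(pingu), small(pingu), visible(pingu)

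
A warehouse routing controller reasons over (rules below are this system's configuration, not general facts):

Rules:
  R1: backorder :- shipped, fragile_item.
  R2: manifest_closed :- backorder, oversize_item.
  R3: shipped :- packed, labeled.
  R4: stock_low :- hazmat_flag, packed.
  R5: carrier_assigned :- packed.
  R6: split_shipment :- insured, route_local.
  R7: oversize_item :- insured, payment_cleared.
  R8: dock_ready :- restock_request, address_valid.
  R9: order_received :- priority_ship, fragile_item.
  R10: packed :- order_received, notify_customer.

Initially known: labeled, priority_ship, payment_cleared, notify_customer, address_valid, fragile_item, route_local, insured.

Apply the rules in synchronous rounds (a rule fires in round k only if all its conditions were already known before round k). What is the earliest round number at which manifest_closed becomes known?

5

[1] R6 [split_shipment :- insured, route_local.]; R7 [oversize_item :- insured, payment_cleared.]; R9 [order_received :- priority_ship, fragile_item.]. ⇒ new: split_shipment, oversize_item, order_received.
[2] R10 [packed :- order_received, notify_customer.]. ⇒ new: packed.
[3] R3 [shipped :- packed, labeled.]; R5 [carrier_assigned :- packed.]. ⇒ new: shipped, carrier_assigned.
[4] R1 [backorder :- shipped, fragile_item.]. ⇒ new: backorder.
[5] R2 [manifest_closed :- backorder, oversize_item.]. ⇒ new: manifest_closed.
manifest_closed first appears in round 5.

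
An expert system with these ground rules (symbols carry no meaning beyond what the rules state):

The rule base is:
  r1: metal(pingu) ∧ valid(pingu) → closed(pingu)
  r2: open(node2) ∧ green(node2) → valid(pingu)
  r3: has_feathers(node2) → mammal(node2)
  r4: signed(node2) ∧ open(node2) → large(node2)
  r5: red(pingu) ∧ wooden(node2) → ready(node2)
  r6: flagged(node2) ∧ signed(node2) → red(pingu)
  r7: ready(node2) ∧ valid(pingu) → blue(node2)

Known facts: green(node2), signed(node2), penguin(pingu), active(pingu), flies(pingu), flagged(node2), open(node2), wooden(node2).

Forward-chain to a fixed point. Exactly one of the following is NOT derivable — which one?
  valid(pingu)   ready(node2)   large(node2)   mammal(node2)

Round 1 fires r2, r4, r6, giving valid(pingu), large(node2), red(pingu).
Round 2 fires r5, giving ready(node2).
Round 3 fires r7, giving blue(node2).
Derived: valid(pingu) (round 1), ready(node2) (round 2), large(node2) (round 1). mammal(node2) never appears in any round.

mammal(node2)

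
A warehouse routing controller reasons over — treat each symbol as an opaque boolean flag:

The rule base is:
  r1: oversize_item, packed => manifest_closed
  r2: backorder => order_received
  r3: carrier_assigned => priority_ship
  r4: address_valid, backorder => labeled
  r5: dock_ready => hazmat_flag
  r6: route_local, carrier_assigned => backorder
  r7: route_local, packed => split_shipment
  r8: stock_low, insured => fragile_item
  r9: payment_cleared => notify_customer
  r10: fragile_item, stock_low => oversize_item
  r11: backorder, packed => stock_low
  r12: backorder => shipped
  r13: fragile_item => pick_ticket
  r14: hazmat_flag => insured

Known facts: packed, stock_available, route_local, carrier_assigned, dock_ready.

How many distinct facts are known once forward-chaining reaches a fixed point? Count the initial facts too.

Round 1: r3 [carrier_assigned => priority_ship]; r5 [dock_ready => hazmat_flag]; r6 [route_local, carrier_assigned => backorder]; r7 [route_local, packed => split_shipment]. New: priority_ship, hazmat_flag, backorder, split_shipment.
Round 2: r2 [backorder => order_received]; r11 [backorder, packed => stock_low]; r12 [backorder => shipped]; r14 [hazmat_flag => insured]. New: order_received, stock_low, shipped, insured.
Round 3: r8 [stock_low, insured => fragile_item]. New: fragile_item.
Round 4: r10 [fragile_item, stock_low => oversize_item]; r13 [fragile_item => pick_ticket]. New: oversize_item, pick_ticket.
Round 5: r1 [oversize_item, packed => manifest_closed]. New: manifest_closed.
Closure: {backorder, carrier_assigned, dock_ready, fragile_item, hazmat_flag, insured, manifest_closed, order_received, oversize_item, packed, pick_ticket, priority_ship, route_local, shipped, split_shipment, stock_available, stock_low} — 17 facts.

17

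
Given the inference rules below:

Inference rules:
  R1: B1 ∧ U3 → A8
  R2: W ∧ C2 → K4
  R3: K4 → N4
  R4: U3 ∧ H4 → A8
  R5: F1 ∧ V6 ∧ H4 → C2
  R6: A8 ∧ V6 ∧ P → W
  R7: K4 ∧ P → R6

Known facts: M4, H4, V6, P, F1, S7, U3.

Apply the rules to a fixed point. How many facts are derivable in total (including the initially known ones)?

13

[1] R4 [U3 ∧ H4 → A8]; R5 [F1 ∧ V6 ∧ H4 → C2]. ⇒ new: A8, C2.
[2] R6 [A8 ∧ V6 ∧ P → W]. ⇒ new: W.
[3] R2 [W ∧ C2 → K4]. ⇒ new: K4.
[4] R3 [K4 → N4]; R7 [K4 ∧ P → R6]. ⇒ new: N4, R6.
Closure: {A8, C2, F1, H4, K4, M4, N4, P, R6, S7, U3, V6, W} — 13 facts.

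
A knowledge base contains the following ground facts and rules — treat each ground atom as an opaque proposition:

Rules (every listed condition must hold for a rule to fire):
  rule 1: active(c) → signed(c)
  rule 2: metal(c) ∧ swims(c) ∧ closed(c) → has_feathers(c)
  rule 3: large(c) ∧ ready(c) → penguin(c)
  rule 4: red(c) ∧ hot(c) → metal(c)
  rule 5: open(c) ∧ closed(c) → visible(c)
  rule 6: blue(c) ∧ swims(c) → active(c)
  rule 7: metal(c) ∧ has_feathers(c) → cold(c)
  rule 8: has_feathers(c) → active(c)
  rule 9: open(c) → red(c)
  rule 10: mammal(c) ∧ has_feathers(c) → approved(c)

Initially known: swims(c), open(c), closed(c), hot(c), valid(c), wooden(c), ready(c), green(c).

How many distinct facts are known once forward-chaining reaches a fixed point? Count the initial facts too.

Round 1: rule 5 [open(c) ∧ closed(c) → visible(c)]; rule 9 [open(c) → red(c)]. Adds visible(c), red(c).
Round 2: rule 4 [red(c) ∧ hot(c) → metal(c)]. Adds metal(c).
Round 3: rule 2 [metal(c) ∧ swims(c) ∧ closed(c) → has_feathers(c)]. Adds has_feathers(c).
Round 4: rule 7 [metal(c) ∧ has_feathers(c) → cold(c)]; rule 8 [has_feathers(c) → active(c)]. Adds cold(c), active(c).
Round 5: rule 1 [active(c) → signed(c)]. Adds signed(c).
Closure: {active(c), closed(c), cold(c), green(c), has_feathers(c), hot(c), metal(c), open(c), ready(c), red(c), signed(c), swims(c), valid(c), visible(c), wooden(c)} — 15 facts.

15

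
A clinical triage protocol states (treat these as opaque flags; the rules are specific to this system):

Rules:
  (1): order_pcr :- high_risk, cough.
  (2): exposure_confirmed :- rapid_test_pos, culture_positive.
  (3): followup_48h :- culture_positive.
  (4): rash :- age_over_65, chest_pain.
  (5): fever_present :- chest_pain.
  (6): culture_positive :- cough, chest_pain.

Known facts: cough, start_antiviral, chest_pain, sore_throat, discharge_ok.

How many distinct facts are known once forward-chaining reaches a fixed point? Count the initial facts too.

8

Round 1: (5) [fever_present :- chest_pain.]; (6) [culture_positive :- cough, chest_pain.]. New: fever_present, culture_positive.
Round 2: (3) [followup_48h :- culture_positive.]. New: followup_48h.
Closure: {chest_pain, cough, culture_positive, discharge_ok, fever_present, followup_48h, sore_throat, start_antiviral} — 8 facts.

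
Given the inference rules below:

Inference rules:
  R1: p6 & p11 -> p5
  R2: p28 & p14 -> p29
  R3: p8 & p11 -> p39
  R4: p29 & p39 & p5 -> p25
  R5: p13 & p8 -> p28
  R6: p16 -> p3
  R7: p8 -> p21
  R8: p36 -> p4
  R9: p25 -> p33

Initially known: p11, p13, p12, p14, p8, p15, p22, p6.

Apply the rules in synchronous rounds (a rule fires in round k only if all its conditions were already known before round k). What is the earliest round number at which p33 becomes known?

Round 1 — R1, R3, R5, R7, derive p5, p39, p28, p21.
Round 2 — R2, derive p29.
Round 3 — R4, derive p25.
Round 4 — R9, derive p33.
p33 first appears in round 4.

4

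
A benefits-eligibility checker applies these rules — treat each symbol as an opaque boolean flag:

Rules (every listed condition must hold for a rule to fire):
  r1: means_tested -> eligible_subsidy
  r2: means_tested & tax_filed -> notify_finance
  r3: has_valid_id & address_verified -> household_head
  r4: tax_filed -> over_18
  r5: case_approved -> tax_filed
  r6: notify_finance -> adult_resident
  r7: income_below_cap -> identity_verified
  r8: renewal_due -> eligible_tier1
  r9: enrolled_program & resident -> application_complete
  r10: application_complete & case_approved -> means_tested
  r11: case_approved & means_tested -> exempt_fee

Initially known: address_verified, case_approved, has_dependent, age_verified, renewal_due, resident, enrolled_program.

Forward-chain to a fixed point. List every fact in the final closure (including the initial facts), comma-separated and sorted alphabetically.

address_verified, adult_resident, age_verified, application_complete, case_approved, eligible_subsidy, eligible_tier1, enrolled_program, exempt_fee, has_dependent, means_tested, notify_finance, over_18, renewal_due, resident, tax_filed

Round 1: r5 [case_approved -> tax_filed]; r8 [renewal_due -> eligible_tier1]; r9 [enrolled_program & resident -> application_complete]. New: tax_filed, eligible_tier1, application_complete.
Round 2: r4 [tax_filed -> over_18]; r10 [application_complete & case_approved -> means_tested]. New: over_18, means_tested.
Round 3: r1 [means_tested -> eligible_subsidy]; r2 [means_tested & tax_filed -> notify_finance]; r11 [case_approved & means_tested -> exempt_fee]. New: eligible_subsidy, notify_finance, exempt_fee.
Round 4: r6 [notify_finance -> adult_resident]. New: adult_resident.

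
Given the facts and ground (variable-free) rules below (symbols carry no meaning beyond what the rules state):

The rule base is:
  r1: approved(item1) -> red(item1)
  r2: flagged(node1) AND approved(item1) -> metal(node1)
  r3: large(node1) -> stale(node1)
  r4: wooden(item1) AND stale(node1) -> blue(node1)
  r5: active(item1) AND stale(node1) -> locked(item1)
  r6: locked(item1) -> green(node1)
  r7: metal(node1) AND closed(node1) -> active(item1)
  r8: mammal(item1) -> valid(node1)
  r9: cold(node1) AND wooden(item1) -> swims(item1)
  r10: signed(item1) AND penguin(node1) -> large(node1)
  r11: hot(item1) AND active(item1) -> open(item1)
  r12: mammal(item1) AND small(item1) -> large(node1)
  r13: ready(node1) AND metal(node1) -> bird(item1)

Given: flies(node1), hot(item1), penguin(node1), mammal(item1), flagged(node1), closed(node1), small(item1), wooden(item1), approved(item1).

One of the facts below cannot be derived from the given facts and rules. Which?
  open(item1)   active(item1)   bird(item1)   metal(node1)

Round 1: r1 [approved(item1) -> red(item1)]; r2 [flagged(node1) AND approved(item1) -> metal(node1)]; r8 [mammal(item1) -> valid(node1)]; r12 [mammal(item1) AND small(item1) -> large(node1)]. New: red(item1), metal(node1), valid(node1), large(node1).
Round 2: r3 [large(node1) -> stale(node1)]; r7 [metal(node1) AND closed(node1) -> active(item1)]. New: stale(node1), active(item1).
Round 3: r4 [wooden(item1) AND stale(node1) -> blue(node1)]; r5 [active(item1) AND stale(node1) -> locked(item1)]; r11 [hot(item1) AND active(item1) -> open(item1)]. New: blue(node1), locked(item1), open(item1).
Round 4: r6 [locked(item1) -> green(node1)]. New: green(node1).
Derived: metal(node1) (round 1), active(item1) (round 2), open(item1) (round 3). bird(item1) never appears in any round.

bird(item1)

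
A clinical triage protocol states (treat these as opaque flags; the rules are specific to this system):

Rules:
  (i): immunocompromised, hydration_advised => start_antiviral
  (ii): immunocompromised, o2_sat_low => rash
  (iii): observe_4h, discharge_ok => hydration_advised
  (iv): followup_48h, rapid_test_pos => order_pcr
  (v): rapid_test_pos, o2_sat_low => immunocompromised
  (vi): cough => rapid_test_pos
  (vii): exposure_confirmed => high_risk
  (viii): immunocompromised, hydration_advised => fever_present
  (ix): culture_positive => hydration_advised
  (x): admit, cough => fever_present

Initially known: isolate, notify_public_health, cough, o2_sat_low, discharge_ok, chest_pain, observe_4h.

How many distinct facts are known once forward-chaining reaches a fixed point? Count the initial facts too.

13

[1] (iii) [observe_4h, discharge_ok => hydration_advised]; (vi) [cough => rapid_test_pos]. ⇒ new: hydration_advised, rapid_test_pos.
[2] (v) [rapid_test_pos, o2_sat_low => immunocompromised]. ⇒ new: immunocompromised.
[3] (i) [immunocompromised, hydration_advised => start_antiviral]; (ii) [immunocompromised, o2_sat_low => rash]; (viii) [immunocompromised, hydration_advised => fever_present]. ⇒ new: start_antiviral, rash, fever_present.
Closure: {chest_pain, cough, discharge_ok, fever_present, hydration_advised, immunocompromised, isolate, notify_public_health, o2_sat_low, observe_4h, rapid_test_pos, rash, start_antiviral} — 13 facts.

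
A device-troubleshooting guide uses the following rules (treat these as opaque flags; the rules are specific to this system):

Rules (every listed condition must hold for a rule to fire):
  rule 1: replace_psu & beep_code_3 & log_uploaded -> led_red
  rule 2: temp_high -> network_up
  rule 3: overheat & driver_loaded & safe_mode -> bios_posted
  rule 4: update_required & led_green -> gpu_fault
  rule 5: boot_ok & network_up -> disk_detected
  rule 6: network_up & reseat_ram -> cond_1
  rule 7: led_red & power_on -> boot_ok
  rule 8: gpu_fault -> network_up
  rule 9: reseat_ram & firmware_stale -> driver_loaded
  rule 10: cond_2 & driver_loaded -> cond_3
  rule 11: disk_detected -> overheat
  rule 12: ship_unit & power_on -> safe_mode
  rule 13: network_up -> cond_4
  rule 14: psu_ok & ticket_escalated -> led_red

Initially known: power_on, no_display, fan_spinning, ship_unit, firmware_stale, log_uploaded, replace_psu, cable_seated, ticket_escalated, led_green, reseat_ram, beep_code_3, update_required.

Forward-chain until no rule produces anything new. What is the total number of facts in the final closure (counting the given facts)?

Round 1 fires rule 1, rule 4, rule 9, rule 12, giving led_red, gpu_fault, driver_loaded, safe_mode.
Round 2 fires rule 7, rule 8, giving boot_ok, network_up.
Round 3 fires rule 5, rule 6, rule 13, giving disk_detected, cond_1, cond_4.
Round 4 fires rule 11, giving overheat.
Round 5 fires rule 3, giving bios_posted.
Closure: {beep_code_3, bios_posted, boot_ok, cable_seated, cond_1, cond_4, disk_detected, driver_loaded, fan_spinning, firmware_stale, gpu_fault, led_green, led_red, log_uploaded, network_up, no_display, overheat, power_on, replace_psu, reseat_ram, safe_mode, ship_unit, ticket_escalated, update_required} — 24 facts.

24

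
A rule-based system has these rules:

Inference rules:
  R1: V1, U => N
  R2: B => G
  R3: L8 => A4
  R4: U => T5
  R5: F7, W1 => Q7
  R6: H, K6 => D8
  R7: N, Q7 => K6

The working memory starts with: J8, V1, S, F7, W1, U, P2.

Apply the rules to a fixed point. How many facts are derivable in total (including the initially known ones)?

11

[1] R1 [V1, U => N]; R4 [U => T5]; R5 [F7, W1 => Q7]. ⇒ new: N, T5, Q7.
[2] R7 [N, Q7 => K6]. ⇒ new: K6.
Closure: {F7, J8, K6, N, P2, Q7, S, T5, U, V1, W1} — 11 facts.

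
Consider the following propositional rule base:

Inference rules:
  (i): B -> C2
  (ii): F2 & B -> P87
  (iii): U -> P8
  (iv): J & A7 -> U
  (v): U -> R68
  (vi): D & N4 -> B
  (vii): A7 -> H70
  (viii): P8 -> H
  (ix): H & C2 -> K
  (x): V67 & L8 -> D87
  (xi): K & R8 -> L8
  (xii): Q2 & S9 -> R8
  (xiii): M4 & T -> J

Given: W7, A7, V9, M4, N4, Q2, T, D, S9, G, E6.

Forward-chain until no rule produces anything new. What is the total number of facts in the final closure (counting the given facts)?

Round 1 — (vi), (vii), (xii), (xiii), derive B, H70, R8, J.
Round 2 — (i), (iv), derive C2, U.
Round 3 — (iii), (v), derive P8, R68.
Round 4 — (viii), derive H.
Round 5 — (ix), derive K.
Round 6 — (xi), derive L8.
Closure: {A7, B, C2, D, E6, G, H, H70, J, K, L8, M4, N4, P8, Q2, R68, R8, S9, T, U, V9, W7} — 22 facts.

22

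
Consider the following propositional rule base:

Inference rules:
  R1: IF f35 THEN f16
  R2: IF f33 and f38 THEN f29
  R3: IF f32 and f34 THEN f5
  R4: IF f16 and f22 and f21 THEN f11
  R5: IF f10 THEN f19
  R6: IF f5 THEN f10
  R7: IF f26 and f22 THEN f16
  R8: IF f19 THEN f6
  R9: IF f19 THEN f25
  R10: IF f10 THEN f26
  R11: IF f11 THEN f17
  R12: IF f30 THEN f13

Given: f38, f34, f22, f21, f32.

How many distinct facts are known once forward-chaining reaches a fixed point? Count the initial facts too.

14

Round 1 — R3, derive f5.
Round 2 — R6, derive f10.
Round 3 — R5, R10, derive f19, f26.
Round 4 — R7, R8, R9, derive f16, f6, f25.
Round 5 — R4, derive f11.
Round 6 — R11, derive f17.
Closure: {f10, f11, f16, f17, f19, f21, f22, f25, f26, f32, f34, f38, f5, f6} — 14 facts.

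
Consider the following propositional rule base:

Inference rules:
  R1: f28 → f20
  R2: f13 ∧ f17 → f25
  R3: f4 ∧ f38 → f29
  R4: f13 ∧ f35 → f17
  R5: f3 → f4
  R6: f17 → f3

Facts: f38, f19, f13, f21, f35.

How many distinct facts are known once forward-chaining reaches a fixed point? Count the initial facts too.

10

Round 1 — R4, derive f17.
Round 2 — R2, R6, derive f25, f3.
Round 3 — R5, derive f4.
Round 4 — R3, derive f29.
Closure: {f13, f17, f19, f21, f25, f29, f3, f35, f38, f4} — 10 facts.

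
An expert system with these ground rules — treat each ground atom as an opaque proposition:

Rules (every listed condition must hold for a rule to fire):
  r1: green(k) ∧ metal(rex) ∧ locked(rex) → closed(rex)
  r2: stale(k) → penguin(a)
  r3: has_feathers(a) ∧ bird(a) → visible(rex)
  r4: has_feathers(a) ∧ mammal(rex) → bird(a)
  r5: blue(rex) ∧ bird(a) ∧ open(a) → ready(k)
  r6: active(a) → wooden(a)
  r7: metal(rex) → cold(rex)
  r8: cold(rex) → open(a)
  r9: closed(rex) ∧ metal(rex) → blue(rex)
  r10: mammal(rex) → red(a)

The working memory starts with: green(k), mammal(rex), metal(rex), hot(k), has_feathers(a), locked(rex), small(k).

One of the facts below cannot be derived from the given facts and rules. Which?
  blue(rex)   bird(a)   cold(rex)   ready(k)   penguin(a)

Round 1: r1 [green(k) ∧ metal(rex) ∧ locked(rex) → closed(rex)]; r4 [has_feathers(a) ∧ mammal(rex) → bird(a)]; r7 [metal(rex) → cold(rex)]; r10 [mammal(rex) → red(a)]. New: closed(rex), bird(a), cold(rex), red(a).
Round 2: r3 [has_feathers(a) ∧ bird(a) → visible(rex)]; r8 [cold(rex) → open(a)]; r9 [closed(rex) ∧ metal(rex) → blue(rex)]. New: visible(rex), open(a), blue(rex).
Round 3: r5 [blue(rex) ∧ bird(a) ∧ open(a) → ready(k)]. New: ready(k).
Derived: blue(rex) (round 2), cold(rex) (round 1), bird(a) (round 1), ready(k) (round 3). penguin(a) never appears in any round.

penguin(a)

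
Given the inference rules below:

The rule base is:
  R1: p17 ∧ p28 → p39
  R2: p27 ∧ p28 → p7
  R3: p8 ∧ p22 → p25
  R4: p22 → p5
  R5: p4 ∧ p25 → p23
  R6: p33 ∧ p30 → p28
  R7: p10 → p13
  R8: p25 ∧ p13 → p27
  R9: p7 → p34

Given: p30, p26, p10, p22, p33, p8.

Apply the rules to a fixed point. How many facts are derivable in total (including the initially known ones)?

13

Round 1 fires R3, R4, R6, R7, giving p25, p5, p28, p13.
Round 2 fires R8, giving p27.
Round 3 fires R2, giving p7.
Round 4 fires R9, giving p34.
Closure: {p10, p13, p22, p25, p26, p27, p28, p30, p33, p34, p5, p7, p8} — 13 facts.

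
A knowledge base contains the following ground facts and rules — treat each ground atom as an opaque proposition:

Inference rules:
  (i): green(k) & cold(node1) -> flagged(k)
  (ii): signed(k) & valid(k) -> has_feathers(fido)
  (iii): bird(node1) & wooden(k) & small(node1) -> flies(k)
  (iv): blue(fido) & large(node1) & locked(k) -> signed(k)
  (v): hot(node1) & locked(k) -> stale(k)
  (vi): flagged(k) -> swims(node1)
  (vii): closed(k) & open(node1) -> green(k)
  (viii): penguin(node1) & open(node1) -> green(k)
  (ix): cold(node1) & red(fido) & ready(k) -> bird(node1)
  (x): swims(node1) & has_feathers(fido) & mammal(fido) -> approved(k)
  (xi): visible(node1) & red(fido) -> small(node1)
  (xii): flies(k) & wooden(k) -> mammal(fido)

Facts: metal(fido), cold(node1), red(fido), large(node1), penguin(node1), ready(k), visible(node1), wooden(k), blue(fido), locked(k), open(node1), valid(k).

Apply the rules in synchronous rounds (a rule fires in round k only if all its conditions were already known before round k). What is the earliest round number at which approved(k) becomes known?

4

Round 1: (iv) [blue(fido) & large(node1) & locked(k) -> signed(k)]; (viii) [penguin(node1) & open(node1) -> green(k)]; (ix) [cold(node1) & red(fido) & ready(k) -> bird(node1)]; (xi) [visible(node1) & red(fido) -> small(node1)]. Adds signed(k), green(k), bird(node1), small(node1).
Round 2: (i) [green(k) & cold(node1) -> flagged(k)]; (ii) [signed(k) & valid(k) -> has_feathers(fido)]; (iii) [bird(node1) & wooden(k) & small(node1) -> flies(k)]. Adds flagged(k), has_feathers(fido), flies(k).
Round 3: (vi) [flagged(k) -> swims(node1)]; (xii) [flies(k) & wooden(k) -> mammal(fido)]. Adds swims(node1), mammal(fido).
Round 4: (x) [swims(node1) & has_feathers(fido) & mammal(fido) -> approved(k)]. Adds approved(k).
approved(k) first appears in round 4.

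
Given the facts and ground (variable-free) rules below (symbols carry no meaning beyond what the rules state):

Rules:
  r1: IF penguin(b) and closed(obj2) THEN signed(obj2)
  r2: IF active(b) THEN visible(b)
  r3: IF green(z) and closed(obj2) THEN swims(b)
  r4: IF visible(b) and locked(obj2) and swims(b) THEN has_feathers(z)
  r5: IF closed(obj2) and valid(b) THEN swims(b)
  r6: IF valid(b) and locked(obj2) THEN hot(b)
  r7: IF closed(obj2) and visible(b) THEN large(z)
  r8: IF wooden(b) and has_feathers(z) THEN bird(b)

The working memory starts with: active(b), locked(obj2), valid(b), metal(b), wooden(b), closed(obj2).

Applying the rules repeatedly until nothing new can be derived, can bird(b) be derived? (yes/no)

Round 1: r2 [IF active(b) THEN visible(b)]; r5 [IF closed(obj2) and valid(b) THEN swims(b)]; r6 [IF valid(b) and locked(obj2) THEN hot(b)]. Adds visible(b), swims(b), hot(b).
Round 2: r4 [IF visible(b) and locked(obj2) and swims(b) THEN has_feathers(z)]; r7 [IF closed(obj2) and visible(b) THEN large(z)]. Adds has_feathers(z), large(z).
Round 3: r8 [IF wooden(b) and has_feathers(z) THEN bird(b)]. Adds bird(b).
bird(b) appears in round 3, so it is derivable.

yes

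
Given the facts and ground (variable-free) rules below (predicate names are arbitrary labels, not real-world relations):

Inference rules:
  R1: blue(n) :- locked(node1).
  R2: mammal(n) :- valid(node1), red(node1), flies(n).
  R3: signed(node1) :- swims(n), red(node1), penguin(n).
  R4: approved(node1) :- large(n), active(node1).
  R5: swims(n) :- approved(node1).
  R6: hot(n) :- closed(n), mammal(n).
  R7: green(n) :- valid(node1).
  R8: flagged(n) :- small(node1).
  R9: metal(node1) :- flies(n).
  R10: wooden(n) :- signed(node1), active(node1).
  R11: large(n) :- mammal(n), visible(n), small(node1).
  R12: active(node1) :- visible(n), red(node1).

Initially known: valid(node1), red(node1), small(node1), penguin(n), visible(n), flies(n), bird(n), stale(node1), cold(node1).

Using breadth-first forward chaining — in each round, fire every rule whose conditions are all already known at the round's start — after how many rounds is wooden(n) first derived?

6

[1] R2 [mammal(n) :- valid(node1), red(node1), flies(n).]; R7 [green(n) :- valid(node1).]; R8 [flagged(n) :- small(node1).]; R9 [metal(node1) :- flies(n).]; R12 [active(node1) :- visible(n), red(node1).]. ⇒ new: mammal(n), green(n), flagged(n), metal(node1), active(node1).
[2] R11 [large(n) :- mammal(n), visible(n), small(node1).]. ⇒ new: large(n).
[3] R4 [approved(node1) :- large(n), active(node1).]. ⇒ new: approved(node1).
[4] R5 [swims(n) :- approved(node1).]. ⇒ new: swims(n).
[5] R3 [signed(node1) :- swims(n), red(node1), penguin(n).]. ⇒ new: signed(node1).
[6] R10 [wooden(n) :- signed(node1), active(node1).]. ⇒ new: wooden(n).
wooden(n) first appears in round 6.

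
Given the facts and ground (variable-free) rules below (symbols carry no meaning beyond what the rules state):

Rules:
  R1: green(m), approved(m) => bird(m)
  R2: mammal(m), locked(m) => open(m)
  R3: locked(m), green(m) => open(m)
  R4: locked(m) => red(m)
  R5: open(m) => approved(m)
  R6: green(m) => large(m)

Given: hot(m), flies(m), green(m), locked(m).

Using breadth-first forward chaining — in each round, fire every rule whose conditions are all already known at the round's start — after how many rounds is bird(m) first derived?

3

Round 1 — R3, R4, R6, derive open(m), red(m), large(m).
Round 2 — R5, derive approved(m).
Round 3 — R1, derive bird(m).
bird(m) first appears in round 3.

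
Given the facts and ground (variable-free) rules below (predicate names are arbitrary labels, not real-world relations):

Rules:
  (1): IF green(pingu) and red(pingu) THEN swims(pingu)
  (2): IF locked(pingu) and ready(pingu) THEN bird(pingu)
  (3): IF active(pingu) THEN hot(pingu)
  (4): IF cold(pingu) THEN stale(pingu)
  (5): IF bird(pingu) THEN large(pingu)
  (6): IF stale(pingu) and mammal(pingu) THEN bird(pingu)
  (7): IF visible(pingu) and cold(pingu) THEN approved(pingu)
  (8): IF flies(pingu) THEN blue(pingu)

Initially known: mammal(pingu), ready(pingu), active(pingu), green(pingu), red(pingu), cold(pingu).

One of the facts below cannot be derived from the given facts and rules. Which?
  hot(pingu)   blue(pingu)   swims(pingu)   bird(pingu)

Round 1 — (1), (3), (4), derive swims(pingu), hot(pingu), stale(pingu).
Round 2 — (6), derive bird(pingu).
Round 3 — (5), derive large(pingu).
Derived: swims(pingu) (round 1), bird(pingu) (round 2), hot(pingu) (round 1). blue(pingu) never appears in any round.

blue(pingu)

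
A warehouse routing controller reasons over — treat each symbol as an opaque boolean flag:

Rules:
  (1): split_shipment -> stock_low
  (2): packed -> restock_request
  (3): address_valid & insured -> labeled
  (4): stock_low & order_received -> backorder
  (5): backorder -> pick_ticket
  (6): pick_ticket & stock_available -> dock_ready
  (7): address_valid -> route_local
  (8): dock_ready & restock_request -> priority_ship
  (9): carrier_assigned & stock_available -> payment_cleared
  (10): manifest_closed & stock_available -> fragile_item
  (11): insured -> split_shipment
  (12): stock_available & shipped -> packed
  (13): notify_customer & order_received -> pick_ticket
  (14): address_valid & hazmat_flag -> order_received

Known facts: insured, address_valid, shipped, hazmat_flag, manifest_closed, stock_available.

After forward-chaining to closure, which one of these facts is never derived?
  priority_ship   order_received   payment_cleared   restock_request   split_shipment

payment_cleared

Round 1 — (3), (7), (10), (11), (12), (14), derive labeled, route_local, fragile_item, split_shipment, packed, order_received.
Round 2 — (1), (2), derive stock_low, restock_request.
Round 3 — (4), derive backorder.
Round 4 — (5), derive pick_ticket.
Round 5 — (6), derive dock_ready.
Round 6 — (8), derive priority_ship.
Derived: split_shipment (round 1), restock_request (round 2), priority_ship (round 6), order_received (round 1). payment_cleared never appears in any round.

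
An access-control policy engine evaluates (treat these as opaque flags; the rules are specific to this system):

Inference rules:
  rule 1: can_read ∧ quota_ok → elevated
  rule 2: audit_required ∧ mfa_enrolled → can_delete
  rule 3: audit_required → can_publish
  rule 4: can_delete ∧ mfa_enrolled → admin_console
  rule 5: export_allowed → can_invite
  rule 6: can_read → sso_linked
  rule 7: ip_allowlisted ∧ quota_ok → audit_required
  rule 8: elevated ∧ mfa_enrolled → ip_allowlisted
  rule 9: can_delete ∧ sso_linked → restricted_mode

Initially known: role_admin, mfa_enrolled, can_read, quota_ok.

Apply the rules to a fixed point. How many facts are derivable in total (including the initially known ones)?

12

Round 1: rule 1 [can_read ∧ quota_ok → elevated]; rule 6 [can_read → sso_linked]. New: elevated, sso_linked.
Round 2: rule 8 [elevated ∧ mfa_enrolled → ip_allowlisted]. New: ip_allowlisted.
Round 3: rule 7 [ip_allowlisted ∧ quota_ok → audit_required]. New: audit_required.
Round 4: rule 2 [audit_required ∧ mfa_enrolled → can_delete]; rule 3 [audit_required → can_publish]. New: can_delete, can_publish.
Round 5: rule 4 [can_delete ∧ mfa_enrolled → admin_console]; rule 9 [can_delete ∧ sso_linked → restricted_mode]. New: admin_console, restricted_mode.
Closure: {admin_console, audit_required, can_delete, can_publish, can_read, elevated, ip_allowlisted, mfa_enrolled, quota_ok, restricted_mode, role_admin, sso_linked} — 12 facts.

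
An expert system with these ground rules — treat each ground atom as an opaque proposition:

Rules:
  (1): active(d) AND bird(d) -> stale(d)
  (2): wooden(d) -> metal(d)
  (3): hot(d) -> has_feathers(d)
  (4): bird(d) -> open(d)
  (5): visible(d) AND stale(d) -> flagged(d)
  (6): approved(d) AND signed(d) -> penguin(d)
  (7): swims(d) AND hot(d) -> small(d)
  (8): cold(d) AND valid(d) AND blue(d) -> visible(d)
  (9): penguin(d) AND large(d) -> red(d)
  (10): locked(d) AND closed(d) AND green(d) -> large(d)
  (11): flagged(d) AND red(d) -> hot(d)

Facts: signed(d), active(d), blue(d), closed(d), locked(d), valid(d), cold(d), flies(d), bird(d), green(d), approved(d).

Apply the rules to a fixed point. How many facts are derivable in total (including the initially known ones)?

20

[1] (1) [active(d) AND bird(d) -> stale(d)]; (4) [bird(d) -> open(d)]; (6) [approved(d) AND signed(d) -> penguin(d)]; (8) [cold(d) AND valid(d) AND blue(d) -> visible(d)]; (10) [locked(d) AND closed(d) AND green(d) -> large(d)]. ⇒ new: stale(d), open(d), penguin(d), visible(d), large(d).
[2] (5) [visible(d) AND stale(d) -> flagged(d)]; (9) [penguin(d) AND large(d) -> red(d)]. ⇒ new: flagged(d), red(d).
[3] (11) [flagged(d) AND red(d) -> hot(d)]. ⇒ new: hot(d).
[4] (3) [hot(d) -> has_feathers(d)]. ⇒ new: has_feathers(d).
Closure: {active(d), approved(d), bird(d), blue(d), closed(d), cold(d), flagged(d), flies(d), green(d), has_feathers(d), hot(d), large(d), locked(d), open(d), penguin(d), red(d), signed(d), stale(d), valid(d), visible(d)} — 20 facts.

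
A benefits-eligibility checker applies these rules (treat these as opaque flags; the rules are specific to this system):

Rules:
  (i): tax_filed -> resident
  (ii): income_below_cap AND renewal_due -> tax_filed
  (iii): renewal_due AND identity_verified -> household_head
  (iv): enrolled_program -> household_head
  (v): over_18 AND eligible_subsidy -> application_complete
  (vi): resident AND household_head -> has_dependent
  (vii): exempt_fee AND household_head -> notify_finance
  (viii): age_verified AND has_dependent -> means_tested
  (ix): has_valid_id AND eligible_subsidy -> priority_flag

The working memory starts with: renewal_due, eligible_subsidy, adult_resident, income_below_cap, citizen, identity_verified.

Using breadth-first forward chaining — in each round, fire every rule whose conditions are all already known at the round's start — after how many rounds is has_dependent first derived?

3

[1] (ii) [income_below_cap AND renewal_due -> tax_filed]; (iii) [renewal_due AND identity_verified -> household_head]. ⇒ new: tax_filed, household_head.
[2] (i) [tax_filed -> resident]. ⇒ new: resident.
[3] (vi) [resident AND household_head -> has_dependent]. ⇒ new: has_dependent.
has_dependent first appears in round 3.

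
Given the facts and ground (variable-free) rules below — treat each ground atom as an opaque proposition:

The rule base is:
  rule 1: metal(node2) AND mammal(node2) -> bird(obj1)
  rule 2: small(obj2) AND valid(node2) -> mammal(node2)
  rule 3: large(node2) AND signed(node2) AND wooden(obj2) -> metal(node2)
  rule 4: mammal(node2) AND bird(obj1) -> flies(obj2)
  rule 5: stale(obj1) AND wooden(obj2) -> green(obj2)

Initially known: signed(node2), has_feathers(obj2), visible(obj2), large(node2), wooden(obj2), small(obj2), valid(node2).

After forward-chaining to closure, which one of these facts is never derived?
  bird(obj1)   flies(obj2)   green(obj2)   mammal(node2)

Round 1: rule 2 [small(obj2) AND valid(node2) -> mammal(node2)]; rule 3 [large(node2) AND signed(node2) AND wooden(obj2) -> metal(node2)]. New: mammal(node2), metal(node2).
Round 2: rule 1 [metal(node2) AND mammal(node2) -> bird(obj1)]. New: bird(obj1).
Round 3: rule 4 [mammal(node2) AND bird(obj1) -> flies(obj2)]. New: flies(obj2).
Derived: bird(obj1) (round 2), mammal(node2) (round 1), flies(obj2) (round 3). green(obj2) never appears in any round.

green(obj2)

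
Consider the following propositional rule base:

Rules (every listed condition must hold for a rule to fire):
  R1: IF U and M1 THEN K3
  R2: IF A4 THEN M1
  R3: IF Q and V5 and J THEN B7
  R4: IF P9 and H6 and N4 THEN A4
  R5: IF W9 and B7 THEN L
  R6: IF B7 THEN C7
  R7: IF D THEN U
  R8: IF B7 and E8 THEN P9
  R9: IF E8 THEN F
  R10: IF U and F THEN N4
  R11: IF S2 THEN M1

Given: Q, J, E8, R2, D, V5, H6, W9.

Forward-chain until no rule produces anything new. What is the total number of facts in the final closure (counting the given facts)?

18

Round 1: R3 [IF Q and V5 and J THEN B7]; R7 [IF D THEN U]; R9 [IF E8 THEN F]. New: B7, U, F.
Round 2: R5 [IF W9 and B7 THEN L]; R6 [IF B7 THEN C7]; R8 [IF B7 and E8 THEN P9]; R10 [IF U and F THEN N4]. New: L, C7, P9, N4.
Round 3: R4 [IF P9 and H6 and N4 THEN A4]. New: A4.
Round 4: R2 [IF A4 THEN M1]. New: M1.
Round 5: R1 [IF U and M1 THEN K3]. New: K3.
Closure: {A4, B7, C7, D, E8, F, H6, J, K3, L, M1, N4, P9, Q, R2, U, V5, W9} — 18 facts.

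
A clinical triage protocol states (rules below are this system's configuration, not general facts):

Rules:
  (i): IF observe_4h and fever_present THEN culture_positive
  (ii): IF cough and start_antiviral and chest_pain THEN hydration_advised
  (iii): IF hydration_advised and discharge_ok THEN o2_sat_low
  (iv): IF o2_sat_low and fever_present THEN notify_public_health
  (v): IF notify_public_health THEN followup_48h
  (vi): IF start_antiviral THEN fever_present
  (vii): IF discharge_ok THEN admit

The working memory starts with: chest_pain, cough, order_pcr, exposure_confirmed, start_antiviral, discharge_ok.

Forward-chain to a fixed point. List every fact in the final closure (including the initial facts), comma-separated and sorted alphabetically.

admit, chest_pain, cough, discharge_ok, exposure_confirmed, fever_present, followup_48h, hydration_advised, notify_public_health, o2_sat_low, order_pcr, start_antiviral

Round 1: (ii) [IF cough and start_antiviral and chest_pain THEN hydration_advised]; (vi) [IF start_antiviral THEN fever_present]; (vii) [IF discharge_ok THEN admit]. Adds hydration_advised, fever_present, admit.
Round 2: (iii) [IF hydration_advised and discharge_ok THEN o2_sat_low]. Adds o2_sat_low.
Round 3: (iv) [IF o2_sat_low and fever_present THEN notify_public_health]. Adds notify_public_health.
Round 4: (v) [IF notify_public_health THEN followup_48h]. Adds followup_48h.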